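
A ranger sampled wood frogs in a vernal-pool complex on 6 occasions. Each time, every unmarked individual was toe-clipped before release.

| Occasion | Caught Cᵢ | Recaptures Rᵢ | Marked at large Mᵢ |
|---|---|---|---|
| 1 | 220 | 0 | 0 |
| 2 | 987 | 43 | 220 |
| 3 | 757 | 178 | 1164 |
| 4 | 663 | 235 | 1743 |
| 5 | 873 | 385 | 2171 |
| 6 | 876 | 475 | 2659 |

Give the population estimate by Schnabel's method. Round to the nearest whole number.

Σ MᵢCᵢ = 0·220 + 220·987 + 1164·757 + 1743·663 + 2171·873 + 2659·876 = 0 + 217140 + 881148 + 1155609 + 1895283 + 2329284 = 6478464
Σ Rᵢ = 0 + 43 + 178 + 235 + 385 + 475 = 1316
N̂ = 6478464 / 1316 ≈ 4922.8 → 4923

N ≈ 4923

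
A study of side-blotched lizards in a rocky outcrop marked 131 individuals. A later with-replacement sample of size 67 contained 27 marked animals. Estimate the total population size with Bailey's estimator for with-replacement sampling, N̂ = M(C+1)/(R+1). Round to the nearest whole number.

N̂ = 131·(67+1)/(27+1) = 131·68/28 = 8908/28 ≈ 318.1 → 318

N ≈ 318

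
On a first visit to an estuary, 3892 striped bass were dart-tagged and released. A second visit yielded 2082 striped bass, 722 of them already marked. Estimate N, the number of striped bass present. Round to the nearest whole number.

If marked individuals mix randomly, R/C ≈ M/N, giving N ≈ M·C/R.
N = (3892 × 2082) / 722 = 8103144 / 722 ≈ 11223.2 → 11223

N ≈ 11,223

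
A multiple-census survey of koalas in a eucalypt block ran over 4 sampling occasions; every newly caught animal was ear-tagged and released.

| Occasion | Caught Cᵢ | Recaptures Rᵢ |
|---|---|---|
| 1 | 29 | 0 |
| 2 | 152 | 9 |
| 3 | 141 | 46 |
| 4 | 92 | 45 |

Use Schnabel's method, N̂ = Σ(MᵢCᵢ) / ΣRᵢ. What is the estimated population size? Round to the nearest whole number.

N ≈ 532

Marked at large before each occasion: Mᵢ = Σⱼ<ᵢ (Cⱼ − Rⱼ) → M1=0, M2=29, M3=172, M4=267
Σ MᵢCᵢ = 0·29 + 29·152 + 172·141 + 267·92 = 0 + 4408 + 24252 + 24564 = 53224
Σ Rᵢ = 0 + 9 + 46 + 45 = 100
N̂ = 53224 / 100 ≈ 532.2 → 532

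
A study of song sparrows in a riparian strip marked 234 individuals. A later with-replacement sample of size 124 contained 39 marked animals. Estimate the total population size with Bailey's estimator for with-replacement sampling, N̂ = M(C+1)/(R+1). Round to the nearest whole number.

N ≈ 731

N̂ = 234·(124+1)/(39+1) = 234·125/40 = 29250/40 ≈ 731.2 → 731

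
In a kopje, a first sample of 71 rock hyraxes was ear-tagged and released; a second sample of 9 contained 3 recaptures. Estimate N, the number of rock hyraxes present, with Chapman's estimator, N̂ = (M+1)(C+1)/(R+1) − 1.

N = 179

N̂ = (71+1)(9+1)/(3+1) − 1 = 72·10/4 − 1
= 720/4 − 1 = 180 − 1 = 179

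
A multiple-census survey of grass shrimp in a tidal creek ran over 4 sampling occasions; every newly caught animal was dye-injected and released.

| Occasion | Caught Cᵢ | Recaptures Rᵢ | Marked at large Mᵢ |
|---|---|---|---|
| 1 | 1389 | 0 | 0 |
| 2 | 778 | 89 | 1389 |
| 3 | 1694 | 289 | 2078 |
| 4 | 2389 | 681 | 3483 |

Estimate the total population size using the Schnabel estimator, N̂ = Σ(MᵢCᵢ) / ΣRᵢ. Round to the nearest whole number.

N ≈ 12,202

Σ MᵢCᵢ = 0·1389 + 1389·778 + 2078·1694 + 3483·2389 = 0 + 1080642 + 3520132 + 8320887 = 12921661
Σ Rᵢ = 0 + 89 + 289 + 681 = 1059
N̂ = 12921661 / 1059 ≈ 12201.8 → 12202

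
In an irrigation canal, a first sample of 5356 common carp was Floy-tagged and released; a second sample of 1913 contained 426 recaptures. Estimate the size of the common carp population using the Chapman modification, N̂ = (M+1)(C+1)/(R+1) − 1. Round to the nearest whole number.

N̂ = (5356+1)(1913+1)/(426+1) − 1 = 5357·1914/427 − 1
= 10253298/427 − 1 ≈ 24012.4 − 1 ≈ 24011.4 → 24011

N ≈ 24,011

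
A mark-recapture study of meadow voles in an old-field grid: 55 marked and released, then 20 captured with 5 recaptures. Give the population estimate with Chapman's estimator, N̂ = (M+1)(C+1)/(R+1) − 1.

N = 195

N̂ = (55+1)(20+1)/(5+1) − 1 = 56·21/6 − 1
= 1176/6 − 1 = 196 − 1 = 195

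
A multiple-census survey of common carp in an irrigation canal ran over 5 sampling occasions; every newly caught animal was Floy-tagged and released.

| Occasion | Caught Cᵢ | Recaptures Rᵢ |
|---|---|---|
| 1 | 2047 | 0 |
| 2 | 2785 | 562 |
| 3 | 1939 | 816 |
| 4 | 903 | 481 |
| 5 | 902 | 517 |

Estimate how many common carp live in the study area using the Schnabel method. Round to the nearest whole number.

Marked at large before each occasion: Mᵢ = Σⱼ<ᵢ (Cⱼ − Rⱼ) → M1=0, M2=2047, M3=4270, M4=5393, M5=5815
Σ MᵢCᵢ = 0·2047 + 2047·2785 + 4270·1939 + 5393·903 + 5815·902 = 0 + 5700895 + 8279530 + 4869879 + 5245130 = 24095434
Σ Rᵢ = 0 + 562 + 816 + 481 + 517 = 2376
N̂ = 24095434 / 2376 ≈ 10141.2 → 10141

N ≈ 10,141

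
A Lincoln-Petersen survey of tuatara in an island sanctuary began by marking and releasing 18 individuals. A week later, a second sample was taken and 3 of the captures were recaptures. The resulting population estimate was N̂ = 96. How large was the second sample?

C = 16

From N = M·C/R: C = N·R / M = 96·3 / 18 = 288 / 18 = 16.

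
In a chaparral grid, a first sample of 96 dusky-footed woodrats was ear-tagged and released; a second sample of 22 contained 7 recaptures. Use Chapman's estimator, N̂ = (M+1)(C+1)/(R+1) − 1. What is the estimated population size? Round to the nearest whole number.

N̂ = (96+1)(22+1)/(7+1) − 1 = 97·23/8 − 1
= 2231/8 − 1 ≈ 278.9 − 1 ≈ 277.9 → 278

N ≈ 278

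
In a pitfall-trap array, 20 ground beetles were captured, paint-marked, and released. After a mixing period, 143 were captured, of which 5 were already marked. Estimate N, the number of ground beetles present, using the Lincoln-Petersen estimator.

If marked individuals mix randomly, R/C ≈ M/N, giving N ≈ M·C/R.
N = (20 × 143) / 5 = 2860 / 5 = 572

N = 572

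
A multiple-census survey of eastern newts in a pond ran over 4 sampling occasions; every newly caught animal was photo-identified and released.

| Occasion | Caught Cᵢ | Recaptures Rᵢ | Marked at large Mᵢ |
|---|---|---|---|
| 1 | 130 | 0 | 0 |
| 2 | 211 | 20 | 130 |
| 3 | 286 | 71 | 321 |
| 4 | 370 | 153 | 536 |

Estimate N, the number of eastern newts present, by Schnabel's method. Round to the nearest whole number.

N ≈ 1301

Σ MᵢCᵢ = 0·130 + 130·211 + 321·286 + 536·370 = 0 + 27430 + 91806 + 198320 = 317556
Σ Rᵢ = 0 + 20 + 71 + 153 = 244
N̂ = 317556 / 244 ≈ 1301.46 → 1301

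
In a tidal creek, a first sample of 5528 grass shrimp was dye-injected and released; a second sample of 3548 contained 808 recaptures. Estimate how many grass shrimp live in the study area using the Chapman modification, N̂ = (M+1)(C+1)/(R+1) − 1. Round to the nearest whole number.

N ≈ 24,254

N̂ = (5528+1)(3548+1)/(808+1) − 1 = 5529·3549/809 − 1
= 19622421/809 − 1 ≈ 24255.2 − 1 ≈ 24254.2 → 24254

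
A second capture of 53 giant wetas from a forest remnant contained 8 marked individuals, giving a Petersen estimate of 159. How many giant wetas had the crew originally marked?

From N = M·C/R: M = N·R / C = 159·8 / 53 = 1272 / 53 = 24.

M = 24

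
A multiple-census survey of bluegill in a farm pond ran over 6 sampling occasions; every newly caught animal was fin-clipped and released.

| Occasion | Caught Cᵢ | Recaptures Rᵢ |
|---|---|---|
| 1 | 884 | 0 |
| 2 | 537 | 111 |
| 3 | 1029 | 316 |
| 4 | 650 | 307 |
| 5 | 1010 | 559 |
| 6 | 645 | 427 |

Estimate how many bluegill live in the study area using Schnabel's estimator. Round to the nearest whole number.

Marked at large before each occasion: Mᵢ = Σⱼ<ᵢ (Cⱼ − Rⱼ) → M1=0, M2=884, M3=1310, M4=2023, M5=2366, M6=2817
Σ MᵢCᵢ = 0·884 + 884·537 + 1310·1029 + 2023·650 + 2366·1010 + 2817·645 = 0 + 474708 + 1347990 + 1314950 + 2389660 + 1816965 = 7344273
Σ Rᵢ = 0 + 111 + 316 + 307 + 559 + 427 = 1720
N̂ = 7344273 / 1720 ≈ 4269.9 → 4270

N ≈ 4270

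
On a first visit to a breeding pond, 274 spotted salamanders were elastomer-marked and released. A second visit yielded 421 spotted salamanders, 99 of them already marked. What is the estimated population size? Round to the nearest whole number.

N ≈ 1165

The marked fraction in the recapture sample should equal the marked fraction in the population: 99/421 = 274/N.
N = (274 × 421) / 99 = 115354 / 99 ≈ 1165.2 → 1165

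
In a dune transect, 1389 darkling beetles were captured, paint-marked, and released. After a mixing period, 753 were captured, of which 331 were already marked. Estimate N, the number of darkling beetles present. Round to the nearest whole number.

N ≈ 3160

Lincoln-Petersen assumes M/N = R/C, so N = M·C / R.
N = (1389 × 753) / 331 = 1045917 / 331 ≈ 3159.9 → 3160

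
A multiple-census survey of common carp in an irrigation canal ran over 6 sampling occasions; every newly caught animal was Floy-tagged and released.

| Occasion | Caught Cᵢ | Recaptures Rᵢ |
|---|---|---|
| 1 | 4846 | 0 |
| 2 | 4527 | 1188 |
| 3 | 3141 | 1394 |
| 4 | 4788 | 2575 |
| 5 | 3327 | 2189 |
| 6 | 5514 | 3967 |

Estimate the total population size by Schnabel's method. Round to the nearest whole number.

N ≈ 18,461

Marked at large before each occasion: Mᵢ = Σⱼ<ᵢ (Cⱼ − Rⱼ) → M1=0, M2=4846, M3=8185, M4=9932, M5=12145, M6=13283
Σ MᵢCᵢ = 0·4846 + 4846·4527 + 8185·3141 + 9932·4788 + 12145·3327 + 13283·5514 = 0 + 21937842 + 25709085 + 47554416 + 40406415 + 73242462 = 208850220
Σ Rᵢ = 0 + 1188 + 1394 + 2575 + 2189 + 3967 = 11313
N̂ = 208850220 / 11313 ≈ 18461.1 → 18461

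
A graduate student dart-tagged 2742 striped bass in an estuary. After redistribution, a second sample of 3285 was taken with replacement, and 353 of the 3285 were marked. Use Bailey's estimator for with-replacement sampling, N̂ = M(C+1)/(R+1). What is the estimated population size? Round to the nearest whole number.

N̂ = 2742·(3285+1)/(353+1) = 2742·3286/354 = 9010212/354 ≈ 25452.6 → 25453

N ≈ 25,453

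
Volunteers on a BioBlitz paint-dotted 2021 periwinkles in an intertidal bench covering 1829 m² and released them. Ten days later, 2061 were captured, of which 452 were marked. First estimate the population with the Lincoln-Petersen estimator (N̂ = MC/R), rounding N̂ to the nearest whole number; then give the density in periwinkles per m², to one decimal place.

density ≈ 5.0 periwinkles per m²

N̂ = 2021·2061/452 = 4165281/452 ≈ 9215.2 → 9215
Density = N̂ / area = 9215 / 1829 ≈ 5.04 → 5.0 per m²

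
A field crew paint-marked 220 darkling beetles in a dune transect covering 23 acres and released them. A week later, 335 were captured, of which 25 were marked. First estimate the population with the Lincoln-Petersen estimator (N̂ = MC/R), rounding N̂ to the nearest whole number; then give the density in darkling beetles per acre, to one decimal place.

density ≈ 128.2 darkling beetles per acre

N̂ = 220·335/25 = 73700/25 = 2948
Density = N̂ / area = 2948 / 23 ≈ 128.17 → 128.2 per acre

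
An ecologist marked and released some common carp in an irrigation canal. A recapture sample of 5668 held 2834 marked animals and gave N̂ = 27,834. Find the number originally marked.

From N = M·C/R: M = N·R / C = 27834·2834 / 5668 = 78881556 / 5668 = 13917.

M = 13917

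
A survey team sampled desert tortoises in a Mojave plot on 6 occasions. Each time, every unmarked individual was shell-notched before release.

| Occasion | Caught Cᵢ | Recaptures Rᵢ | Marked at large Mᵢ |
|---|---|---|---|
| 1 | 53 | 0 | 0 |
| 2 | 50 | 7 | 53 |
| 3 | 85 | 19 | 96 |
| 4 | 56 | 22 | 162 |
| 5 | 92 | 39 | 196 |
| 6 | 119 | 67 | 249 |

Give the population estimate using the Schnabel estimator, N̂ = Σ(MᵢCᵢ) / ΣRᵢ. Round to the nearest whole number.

N ≈ 439

Σ MᵢCᵢ = 0·53 + 53·50 + 96·85 + 162·56 + 196·92 + 249·119 = 0 + 2650 + 8160 + 9072 + 18032 + 29631 = 67545
Σ Rᵢ = 0 + 7 + 19 + 22 + 39 + 67 = 154
N̂ = 67545 / 154 ≈ 438.6 → 439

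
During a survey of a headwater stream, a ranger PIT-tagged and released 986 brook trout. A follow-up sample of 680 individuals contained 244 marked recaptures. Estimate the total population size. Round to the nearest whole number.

N = (986 × 680) / 244 = 670480 / 244 ≈ 2747.9 → 2748

N ≈ 2748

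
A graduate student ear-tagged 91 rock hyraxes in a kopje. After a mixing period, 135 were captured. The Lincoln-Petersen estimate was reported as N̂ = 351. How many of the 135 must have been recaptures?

R = 35

From N = M·C/R: R = M·C / N = 91·135 / 351 = 12285 / 351 = 35.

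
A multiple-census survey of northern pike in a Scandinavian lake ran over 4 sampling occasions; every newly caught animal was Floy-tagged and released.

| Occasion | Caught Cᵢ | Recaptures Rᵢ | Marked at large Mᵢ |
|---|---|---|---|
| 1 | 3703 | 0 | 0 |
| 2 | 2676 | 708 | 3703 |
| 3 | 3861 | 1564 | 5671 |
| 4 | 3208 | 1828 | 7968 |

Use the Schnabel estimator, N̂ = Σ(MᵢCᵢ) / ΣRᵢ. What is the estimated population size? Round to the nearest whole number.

Σ MᵢCᵢ = 0·3703 + 3703·2676 + 5671·3861 + 7968·3208 = 0 + 9909228 + 21895731 + 25561344 = 57366303
Σ Rᵢ = 0 + 708 + 1564 + 1828 = 4100
N̂ = 57366303 / 4100 ≈ 13991.8 → 13992

N ≈ 13,992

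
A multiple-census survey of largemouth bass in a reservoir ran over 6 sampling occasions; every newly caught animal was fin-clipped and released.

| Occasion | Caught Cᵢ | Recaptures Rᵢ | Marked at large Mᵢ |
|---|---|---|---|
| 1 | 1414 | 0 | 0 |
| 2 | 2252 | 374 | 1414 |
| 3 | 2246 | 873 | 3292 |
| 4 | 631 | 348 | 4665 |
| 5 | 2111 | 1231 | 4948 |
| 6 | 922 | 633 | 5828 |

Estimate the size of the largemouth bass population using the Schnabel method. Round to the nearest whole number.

Σ MᵢCᵢ = 0·1414 + 1414·2252 + 3292·2246 + 4665·631 + 4948·2111 + 5828·922 = 0 + 3184328 + 7393832 + 2943615 + 10445228 + 5373416 = 29340419
Σ Rᵢ = 0 + 374 + 873 + 348 + 1231 + 633 = 3459
N̂ = 29340419 / 3459 ≈ 8482.3 → 8482

N ≈ 8482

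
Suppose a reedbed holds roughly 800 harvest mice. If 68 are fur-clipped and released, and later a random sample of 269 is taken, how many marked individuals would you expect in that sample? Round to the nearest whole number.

expected recaptures ≈ 23

The marked fraction of the population is 68/800, so in a sample of 269 expect C·(M/N) marked.
E[R] = 68 × 269 / 800 = 18292 / 800 ≈ 22.9 → 23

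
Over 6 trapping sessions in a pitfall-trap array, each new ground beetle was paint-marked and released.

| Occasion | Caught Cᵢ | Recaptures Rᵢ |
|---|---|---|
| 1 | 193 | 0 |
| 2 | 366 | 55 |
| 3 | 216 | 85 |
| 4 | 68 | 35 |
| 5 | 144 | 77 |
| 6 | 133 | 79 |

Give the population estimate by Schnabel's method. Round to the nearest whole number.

Marked at large before each occasion: Mᵢ = Σⱼ<ᵢ (Cⱼ − Rⱼ) → M1=0, M2=193, M3=504, M4=635, M5=668, M6=735
Σ MᵢCᵢ = 0·193 + 193·366 + 504·216 + 635·68 + 668·144 + 735·133 = 0 + 70638 + 108864 + 43180 + 96192 + 97755 = 416629
Σ Rᵢ = 0 + 55 + 85 + 35 + 77 + 79 = 331
N̂ = 416629 / 331 ≈ 1258.7 → 1259

N ≈ 1259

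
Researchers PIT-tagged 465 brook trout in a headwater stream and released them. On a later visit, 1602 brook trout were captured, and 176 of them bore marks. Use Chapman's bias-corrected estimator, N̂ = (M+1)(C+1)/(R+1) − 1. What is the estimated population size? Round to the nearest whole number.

N̂ = (465+1)(1602+1)/(176+1) − 1 = 466·1603/177 − 1
= 746998/177 − 1 ≈ 4220.3 − 1 ≈ 4219.3 → 4219

N ≈ 4219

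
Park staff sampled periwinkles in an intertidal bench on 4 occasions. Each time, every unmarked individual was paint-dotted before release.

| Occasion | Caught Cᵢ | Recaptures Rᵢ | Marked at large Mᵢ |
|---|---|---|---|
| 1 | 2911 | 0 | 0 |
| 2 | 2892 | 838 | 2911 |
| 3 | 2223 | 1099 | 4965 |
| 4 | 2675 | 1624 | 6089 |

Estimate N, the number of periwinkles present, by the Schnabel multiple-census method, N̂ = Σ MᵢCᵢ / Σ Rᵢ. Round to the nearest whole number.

N ≈ 10,038

Σ MᵢCᵢ = 0·2911 + 2911·2892 + 4965·2223 + 6089·2675 = 0 + 8418612 + 11037195 + 16288075 = 35743882
Σ Rᵢ = 0 + 838 + 1099 + 1624 = 3561
N̂ = 35743882 / 3561 ≈ 10037.6 → 10038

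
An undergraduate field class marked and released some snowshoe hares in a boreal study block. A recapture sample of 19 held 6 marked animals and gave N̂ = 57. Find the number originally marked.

From N = M·C/R: M = N·R / C = 57·6 / 19 = 342 / 19 = 18.

M = 18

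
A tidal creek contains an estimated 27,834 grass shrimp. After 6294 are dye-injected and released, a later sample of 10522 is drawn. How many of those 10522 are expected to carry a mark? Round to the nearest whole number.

expected recaptures ≈ 2379

Expected recaptures E[R] = M·C / N.
E[R] = 6294 × 10522 / 27834 = 66225468 / 27834 ≈ 2379.3 → 2379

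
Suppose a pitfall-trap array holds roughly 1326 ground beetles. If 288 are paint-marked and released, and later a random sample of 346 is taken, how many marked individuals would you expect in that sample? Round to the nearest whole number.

The marked fraction of the population is 288/1326, so in a sample of 346 expect C·(M/N) marked.
E[R] = 288 × 346 / 1326 = 99648 / 1326 ≈ 75.1 → 75

expected recaptures ≈ 75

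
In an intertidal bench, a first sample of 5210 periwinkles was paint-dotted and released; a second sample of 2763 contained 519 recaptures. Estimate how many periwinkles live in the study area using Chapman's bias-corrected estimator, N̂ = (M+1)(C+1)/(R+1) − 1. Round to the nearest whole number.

N̂ = (5210+1)(2763+1)/(519+1) − 1 = 5211·2764/520 − 1
= 14403204/520 − 1 ≈ 27698.47 − 1 ≈ 27697.47 → 27697

N ≈ 27,697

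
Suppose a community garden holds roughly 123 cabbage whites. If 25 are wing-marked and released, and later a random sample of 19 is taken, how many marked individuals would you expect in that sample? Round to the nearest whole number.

expected recaptures ≈ 4

Expected recaptures E[R] = M·C / N.
E[R] = 25 × 19 / 123 = 475 / 123 ≈ 3.9 → 4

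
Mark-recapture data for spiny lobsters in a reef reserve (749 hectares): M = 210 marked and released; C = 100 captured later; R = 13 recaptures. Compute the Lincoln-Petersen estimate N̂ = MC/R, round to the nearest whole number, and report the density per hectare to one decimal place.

density ≈ 2.2 spiny lobsters per hectare

N̂ = 210·100/13 = 21000/13 ≈ 1615.4 → 1615
Density = N̂ / area = 1615 / 749 ≈ 2.16 → 2.2 per hectare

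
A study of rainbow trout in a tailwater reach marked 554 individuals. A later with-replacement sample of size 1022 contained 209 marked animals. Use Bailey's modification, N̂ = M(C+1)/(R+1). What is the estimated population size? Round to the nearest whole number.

N ≈ 2699

N̂ = 554·(1022+1)/(209+1) = 554·1023/210 = 566742/210 ≈ 2698.8 → 2699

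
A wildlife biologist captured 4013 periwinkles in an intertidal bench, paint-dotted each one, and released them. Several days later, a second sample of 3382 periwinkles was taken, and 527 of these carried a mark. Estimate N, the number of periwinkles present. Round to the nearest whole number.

If marked individuals mix randomly, R/C ≈ M/N, giving N ≈ M·C/R.
N = (4013 × 3382) / 527 = 13571966 / 527 ≈ 25753.3 → 25753

N ≈ 25,753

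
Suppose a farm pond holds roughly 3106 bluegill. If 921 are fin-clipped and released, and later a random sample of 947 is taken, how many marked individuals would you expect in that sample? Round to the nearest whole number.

The marked fraction of the population is 921/3106, so in a sample of 947 expect C·(M/N) marked.
E[R] = 921 × 947 / 3106 = 872187 / 3106 ≈ 280.8 → 281

expected recaptures ≈ 281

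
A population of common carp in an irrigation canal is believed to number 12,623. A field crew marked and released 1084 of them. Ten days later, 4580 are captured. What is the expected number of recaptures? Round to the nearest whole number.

expected recaptures ≈ 393

The marked fraction of the population is 1084/12623, so in a sample of 4580 expect C·(M/N) marked.
E[R] = 1084 × 4580 / 12623 = 4964720 / 12623 ≈ 393.3 → 393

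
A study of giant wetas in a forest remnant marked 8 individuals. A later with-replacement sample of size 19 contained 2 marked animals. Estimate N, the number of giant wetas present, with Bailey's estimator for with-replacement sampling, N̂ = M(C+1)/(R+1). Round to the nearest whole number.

N ≈ 53

N̂ = 8·(19+1)/(2+1) = 8·20/3 = 160/3 ≈ 53.3 → 53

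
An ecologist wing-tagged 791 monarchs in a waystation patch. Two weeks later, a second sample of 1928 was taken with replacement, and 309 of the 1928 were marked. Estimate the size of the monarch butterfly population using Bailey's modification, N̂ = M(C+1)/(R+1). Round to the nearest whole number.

N ≈ 4922

N̂ = 791·(1928+1)/(309+1) = 791·1929/310 = 1525839/310 ≈ 4922.1 → 4922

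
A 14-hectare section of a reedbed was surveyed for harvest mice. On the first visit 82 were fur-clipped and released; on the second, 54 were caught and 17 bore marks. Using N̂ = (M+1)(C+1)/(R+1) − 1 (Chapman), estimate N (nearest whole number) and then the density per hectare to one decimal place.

N̂ = 83·55/18 − 1 = 4565/18 − 1 ≈ 252.6 → 253
Density = N̂ / area = 253 / 14 ≈ 18.07 → 18.1 per hectare

density ≈ 18.1 harvest mice per hectare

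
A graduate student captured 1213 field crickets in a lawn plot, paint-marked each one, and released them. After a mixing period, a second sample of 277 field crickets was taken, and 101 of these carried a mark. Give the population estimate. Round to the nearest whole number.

Lincoln-Petersen assumes M/N = R/C, so N = M·C / R.
N = (1213 × 277) / 101 = 336001 / 101 ≈ 3326.7 → 3327

N ≈ 3327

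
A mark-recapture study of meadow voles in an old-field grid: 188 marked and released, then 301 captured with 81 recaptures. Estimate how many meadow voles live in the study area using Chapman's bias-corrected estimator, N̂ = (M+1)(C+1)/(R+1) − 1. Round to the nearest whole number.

N ≈ 695

N̂ = (188+1)(301+1)/(81+1) − 1 = 189·302/82 − 1
= 57078/82 − 1 ≈ 696.1 − 1 ≈ 695.1 → 695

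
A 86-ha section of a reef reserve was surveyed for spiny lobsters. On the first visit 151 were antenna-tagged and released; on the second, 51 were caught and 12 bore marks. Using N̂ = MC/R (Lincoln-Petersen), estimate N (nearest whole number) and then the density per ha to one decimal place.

N̂ = 151·51/12 = 7701/12 ≈ 641.8 → 642
Density = N̂ / area = 642 / 86 ≈ 7.47 → 7.5 per ha

density ≈ 7.5 spiny lobsters per ha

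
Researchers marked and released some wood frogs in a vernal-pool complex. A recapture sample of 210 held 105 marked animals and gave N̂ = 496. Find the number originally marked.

From N = M·C/R: M = N·R / C = 496·105 / 210 = 52080 / 210 = 248.

M = 248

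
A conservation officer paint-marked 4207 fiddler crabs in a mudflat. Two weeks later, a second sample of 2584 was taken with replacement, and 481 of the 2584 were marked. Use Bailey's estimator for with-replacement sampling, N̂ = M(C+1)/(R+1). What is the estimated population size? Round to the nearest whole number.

N̂ = 4207·(2584+1)/(481+1) = 4207·2585/482 = 10875095/482 ≈ 22562.4 → 22562

N ≈ 22,562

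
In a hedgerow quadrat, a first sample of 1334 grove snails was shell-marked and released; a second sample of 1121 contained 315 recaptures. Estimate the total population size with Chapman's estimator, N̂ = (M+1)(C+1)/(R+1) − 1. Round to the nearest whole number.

N̂ = (1334+1)(1121+1)/(315+1) − 1 = 1335·1122/316 − 1
= 1497870/316 − 1 ≈ 4740.1 − 1 ≈ 4739.1 → 4739

N ≈ 4739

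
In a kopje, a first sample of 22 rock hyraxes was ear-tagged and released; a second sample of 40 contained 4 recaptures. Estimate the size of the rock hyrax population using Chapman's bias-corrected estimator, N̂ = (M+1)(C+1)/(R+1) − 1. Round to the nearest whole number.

N ≈ 188

N̂ = (22+1)(40+1)/(4+1) − 1 = 23·41/5 − 1
= 943/5 − 1 ≈ 188.6 − 1 ≈ 187.6 → 188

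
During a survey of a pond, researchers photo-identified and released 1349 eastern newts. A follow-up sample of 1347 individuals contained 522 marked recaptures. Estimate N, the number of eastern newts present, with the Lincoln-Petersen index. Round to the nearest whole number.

N ≈ 3481

Lincoln-Petersen assumes M/N = R/C, so N = M·C / R.
N = (1349 × 1347) / 522 = 1817103 / 522 ≈ 3481.0 → 3481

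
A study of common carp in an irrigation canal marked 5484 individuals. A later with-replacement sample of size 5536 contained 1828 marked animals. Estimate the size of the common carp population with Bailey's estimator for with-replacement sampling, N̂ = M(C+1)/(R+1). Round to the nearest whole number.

N̂ = 5484·(5536+1)/(1828+1) = 5484·5537/1829 = 30364908/1829 ≈ 16601.9 → 16602

N ≈ 16,602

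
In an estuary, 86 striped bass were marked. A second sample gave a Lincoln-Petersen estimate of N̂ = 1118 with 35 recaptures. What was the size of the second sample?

From N = M·C/R: C = N·R / M = 1118·35 / 86 = 39130 / 86 = 455.

C = 455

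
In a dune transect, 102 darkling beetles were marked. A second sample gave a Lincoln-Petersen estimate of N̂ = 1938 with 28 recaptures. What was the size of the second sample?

From N = M·C/R: C = N·R / M = 1938·28 / 102 = 54264 / 102 = 532.

C = 532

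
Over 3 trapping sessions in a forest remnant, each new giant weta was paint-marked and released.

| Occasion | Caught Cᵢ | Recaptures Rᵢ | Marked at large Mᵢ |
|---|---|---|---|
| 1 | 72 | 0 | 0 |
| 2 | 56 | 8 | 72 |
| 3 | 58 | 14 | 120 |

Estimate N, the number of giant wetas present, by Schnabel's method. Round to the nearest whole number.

Σ MᵢCᵢ = 0·72 + 72·56 + 120·58 = 0 + 4032 + 6960 = 10992
Σ Rᵢ = 0 + 8 + 14 = 22
N̂ = 10992 / 22 ≈ 499.6 → 500

N ≈ 500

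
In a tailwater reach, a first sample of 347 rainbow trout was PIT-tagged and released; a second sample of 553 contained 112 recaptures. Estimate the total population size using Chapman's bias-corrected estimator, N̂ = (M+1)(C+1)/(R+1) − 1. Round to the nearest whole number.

N̂ = (347+1)(553+1)/(112+1) − 1 = 348·554/113 − 1
= 192792/113 − 1 ≈ 1706.1 − 1 ≈ 1705.1 → 1705

N ≈ 1705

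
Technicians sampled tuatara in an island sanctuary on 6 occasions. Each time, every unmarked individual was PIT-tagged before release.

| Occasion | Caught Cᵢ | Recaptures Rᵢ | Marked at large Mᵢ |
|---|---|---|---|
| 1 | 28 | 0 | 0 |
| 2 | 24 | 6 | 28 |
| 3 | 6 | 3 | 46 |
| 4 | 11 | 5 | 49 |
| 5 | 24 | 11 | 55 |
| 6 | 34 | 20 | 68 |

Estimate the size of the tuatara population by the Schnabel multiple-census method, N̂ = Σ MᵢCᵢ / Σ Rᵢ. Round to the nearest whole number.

N ≈ 114

Σ MᵢCᵢ = 0·28 + 28·24 + 46·6 + 49·11 + 55·24 + 68·34 = 0 + 672 + 276 + 539 + 1320 + 2312 = 5119
Σ Rᵢ = 0 + 6 + 3 + 5 + 11 + 20 = 45
N̂ = 5119 / 45 ≈ 113.8 → 114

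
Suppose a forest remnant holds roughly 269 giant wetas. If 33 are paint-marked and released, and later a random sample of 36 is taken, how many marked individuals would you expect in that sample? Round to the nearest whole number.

expected recaptures ≈ 4

The marked fraction of the population is 33/269, so in a sample of 36 expect C·(M/N) marked.
E[R] = 33 × 36 / 269 = 1188 / 269 ≈ 4.4 → 4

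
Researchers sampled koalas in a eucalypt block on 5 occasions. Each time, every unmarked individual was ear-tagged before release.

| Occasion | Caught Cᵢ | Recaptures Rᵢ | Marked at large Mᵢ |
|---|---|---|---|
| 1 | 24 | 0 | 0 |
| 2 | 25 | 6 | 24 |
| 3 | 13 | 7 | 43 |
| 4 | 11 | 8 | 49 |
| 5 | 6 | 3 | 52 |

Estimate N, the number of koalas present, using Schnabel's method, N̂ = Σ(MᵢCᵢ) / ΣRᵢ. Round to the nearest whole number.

Σ MᵢCᵢ = 0·24 + 24·25 + 43·13 + 49·11 + 52·6 = 0 + 600 + 559 + 539 + 312 = 2010
Σ Rᵢ = 0 + 6 + 7 + 8 + 3 = 24
N̂ = 2010 / 24 ≈ 83.8 → 84

N ≈ 84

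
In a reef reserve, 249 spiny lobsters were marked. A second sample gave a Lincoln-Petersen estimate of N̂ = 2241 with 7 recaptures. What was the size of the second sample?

C = 63

From N = M·C/R: C = N·R / M = 2241·7 / 249 = 15687 / 249 = 63.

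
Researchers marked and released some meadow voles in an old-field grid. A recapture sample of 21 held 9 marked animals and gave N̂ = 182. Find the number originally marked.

From N = M·C/R: M = N·R / C = 182·9 / 21 = 1638 / 21 = 78.

M = 78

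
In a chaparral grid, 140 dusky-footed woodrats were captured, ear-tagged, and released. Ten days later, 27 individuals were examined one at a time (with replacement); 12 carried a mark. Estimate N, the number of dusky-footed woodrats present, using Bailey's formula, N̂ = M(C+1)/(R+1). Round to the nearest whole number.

N̂ = 140·(27+1)/(12+1) = 140·28/13 = 3920/13 ≈ 301.5 → 302

N ≈ 302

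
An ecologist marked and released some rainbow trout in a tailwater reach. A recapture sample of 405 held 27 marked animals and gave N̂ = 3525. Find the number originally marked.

From N = M·C/R: M = N·R / C = 3525·27 / 405 = 95175 / 405 = 235.

M = 235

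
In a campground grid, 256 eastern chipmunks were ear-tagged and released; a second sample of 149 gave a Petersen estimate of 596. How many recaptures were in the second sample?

From N = M·C/R: R = M·C / N = 256·149 / 596 = 38144 / 596 = 64.

R = 64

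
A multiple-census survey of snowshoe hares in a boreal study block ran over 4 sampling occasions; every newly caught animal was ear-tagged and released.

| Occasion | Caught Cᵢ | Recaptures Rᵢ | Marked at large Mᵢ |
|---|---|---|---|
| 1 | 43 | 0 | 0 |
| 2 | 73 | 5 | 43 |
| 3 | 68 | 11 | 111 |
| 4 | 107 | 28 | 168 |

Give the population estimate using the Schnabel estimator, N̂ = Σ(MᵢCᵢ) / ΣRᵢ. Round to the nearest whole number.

N ≈ 651

Σ MᵢCᵢ = 0·43 + 43·73 + 111·68 + 168·107 = 0 + 3139 + 7548 + 17976 = 28663
Σ Rᵢ = 0 + 5 + 11 + 28 = 44
N̂ = 28663 / 44 ≈ 651.4 → 651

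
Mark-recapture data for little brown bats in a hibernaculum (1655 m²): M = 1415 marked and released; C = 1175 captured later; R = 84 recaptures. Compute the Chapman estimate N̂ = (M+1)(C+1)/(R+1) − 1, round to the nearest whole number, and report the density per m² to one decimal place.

N̂ = 1416·1176/85 − 1 = 1665216/85 − 1 ≈ 19589.8 → 19590
Density = N̂ / area = 19590 / 1655 ≈ 11.84 → 11.8 per m²

density ≈ 11.8 little brown bats per m²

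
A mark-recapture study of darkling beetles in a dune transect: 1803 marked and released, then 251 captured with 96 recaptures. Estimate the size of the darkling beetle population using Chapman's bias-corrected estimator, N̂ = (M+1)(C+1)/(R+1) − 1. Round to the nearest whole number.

N ≈ 4686

N̂ = (1803+1)(251+1)/(96+1) − 1 = 1804·252/97 − 1
= 454608/97 − 1 ≈ 4686.7 − 1 ≈ 4685.7 → 4686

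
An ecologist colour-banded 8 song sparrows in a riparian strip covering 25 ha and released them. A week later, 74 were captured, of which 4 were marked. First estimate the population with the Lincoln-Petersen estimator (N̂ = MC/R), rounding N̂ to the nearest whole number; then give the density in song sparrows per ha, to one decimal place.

density ≈ 5.9 song sparrows per ha

N̂ = 8·74/4 = 592/4 = 148
Density = N̂ / area = 148 / 25 ≈ 5.92 → 5.9 per ha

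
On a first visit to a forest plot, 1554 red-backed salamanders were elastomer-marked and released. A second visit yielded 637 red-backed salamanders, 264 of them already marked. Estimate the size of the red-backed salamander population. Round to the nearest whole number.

The marked fraction in the recapture sample should equal the marked fraction in the population: 264/637 = 1554/N.
N = (1554 × 637) / 264 = 989898 / 264 ≈ 3749.6 → 3750

N ≈ 3750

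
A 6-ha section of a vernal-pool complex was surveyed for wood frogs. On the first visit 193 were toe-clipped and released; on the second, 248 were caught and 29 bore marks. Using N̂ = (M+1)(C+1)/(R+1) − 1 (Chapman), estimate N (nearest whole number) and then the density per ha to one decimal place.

density ≈ 268.2 wood frogs per ha

N̂ = 194·249/30 − 1 = 48306/30 − 1 ≈ 1609.2 → 1609
Density = N̂ / area = 1609 / 6 ≈ 268.17 → 268.2 per ha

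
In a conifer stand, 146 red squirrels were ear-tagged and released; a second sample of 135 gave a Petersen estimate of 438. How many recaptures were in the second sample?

From N = M·C/R: R = M·C / N = 146·135 / 438 = 19710 / 438 = 45.

R = 45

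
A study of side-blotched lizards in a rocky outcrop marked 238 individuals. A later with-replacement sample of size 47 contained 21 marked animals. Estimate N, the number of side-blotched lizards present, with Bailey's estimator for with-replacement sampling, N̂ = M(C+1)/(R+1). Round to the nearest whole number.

N̂ = 238·(47+1)/(21+1) = 238·48/22 = 11424/22 ≈ 519.3 → 519

N ≈ 519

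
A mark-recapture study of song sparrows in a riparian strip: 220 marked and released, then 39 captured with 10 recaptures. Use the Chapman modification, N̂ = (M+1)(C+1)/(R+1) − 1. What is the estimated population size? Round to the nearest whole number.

N̂ = (220+1)(39+1)/(10+1) − 1 = 221·40/11 − 1
= 8840/11 − 1 ≈ 803.6 − 1 ≈ 802.6 → 803

N ≈ 803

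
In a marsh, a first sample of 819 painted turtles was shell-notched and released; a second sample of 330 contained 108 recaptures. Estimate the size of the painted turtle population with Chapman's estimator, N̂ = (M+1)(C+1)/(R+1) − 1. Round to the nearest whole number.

N̂ = (819+1)(330+1)/(108+1) − 1 = 820·331/109 − 1
= 271420/109 − 1 ≈ 2490.1 − 1 ≈ 2489.1 → 2489

N ≈ 2489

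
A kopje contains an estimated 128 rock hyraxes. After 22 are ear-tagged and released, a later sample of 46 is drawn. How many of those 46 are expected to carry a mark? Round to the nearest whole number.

Expected recaptures E[R] = M·C / N.
E[R] = 22 × 46 / 128 = 1012 / 128 ≈ 7.9 → 8

expected recaptures ≈ 8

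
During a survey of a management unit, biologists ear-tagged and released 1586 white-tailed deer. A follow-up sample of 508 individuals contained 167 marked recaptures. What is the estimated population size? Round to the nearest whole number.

N ≈ 4824

The marked fraction in the recapture sample should equal the marked fraction in the population: 167/508 = 1586/N.
N = (1586 × 508) / 167 = 805688 / 167 ≈ 4824.48 → 4824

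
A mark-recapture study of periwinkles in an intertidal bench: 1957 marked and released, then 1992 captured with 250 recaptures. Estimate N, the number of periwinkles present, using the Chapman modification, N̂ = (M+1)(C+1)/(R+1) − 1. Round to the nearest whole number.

N ≈ 15,546

N̂ = (1957+1)(1992+1)/(250+1) − 1 = 1958·1993/251 − 1
= 3902294/251 − 1 ≈ 15547.0 − 1 ≈ 15546.0 → 15546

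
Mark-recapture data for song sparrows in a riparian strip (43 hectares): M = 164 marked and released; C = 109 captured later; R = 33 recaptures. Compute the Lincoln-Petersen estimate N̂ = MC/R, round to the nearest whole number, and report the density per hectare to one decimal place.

density ≈ 12.6 song sparrows per hectare

N̂ = 164·109/33 = 17876/33 ≈ 541.7 → 542
Density = N̂ / area = 542 / 43 ≈ 12.60 → 12.6 per hectare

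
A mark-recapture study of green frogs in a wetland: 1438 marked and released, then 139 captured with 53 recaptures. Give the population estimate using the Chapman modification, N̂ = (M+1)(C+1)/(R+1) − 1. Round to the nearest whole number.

N ≈ 3730

N̂ = (1438+1)(139+1)/(53+1) − 1 = 1439·140/54 − 1
= 201460/54 − 1 ≈ 3730.7 − 1 ≈ 3729.7 → 3730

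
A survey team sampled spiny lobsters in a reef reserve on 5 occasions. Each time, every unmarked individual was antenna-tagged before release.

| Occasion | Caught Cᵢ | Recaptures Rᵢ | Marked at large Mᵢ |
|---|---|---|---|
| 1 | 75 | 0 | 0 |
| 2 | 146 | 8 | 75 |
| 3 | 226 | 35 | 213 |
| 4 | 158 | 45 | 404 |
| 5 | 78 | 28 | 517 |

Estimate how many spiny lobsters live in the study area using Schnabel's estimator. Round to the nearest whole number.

Σ MᵢCᵢ = 0·75 + 75·146 + 213·226 + 404·158 + 517·78 = 0 + 10950 + 48138 + 63832 + 40326 = 163246
Σ Rᵢ = 0 + 8 + 35 + 45 + 28 = 116
N̂ = 163246 / 116 ≈ 1407.3 → 1407

N ≈ 1407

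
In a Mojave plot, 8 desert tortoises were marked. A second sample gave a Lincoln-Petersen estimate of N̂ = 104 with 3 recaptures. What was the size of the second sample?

C = 39

From N = M·C/R: C = N·R / M = 104·3 / 8 = 312 / 8 = 39.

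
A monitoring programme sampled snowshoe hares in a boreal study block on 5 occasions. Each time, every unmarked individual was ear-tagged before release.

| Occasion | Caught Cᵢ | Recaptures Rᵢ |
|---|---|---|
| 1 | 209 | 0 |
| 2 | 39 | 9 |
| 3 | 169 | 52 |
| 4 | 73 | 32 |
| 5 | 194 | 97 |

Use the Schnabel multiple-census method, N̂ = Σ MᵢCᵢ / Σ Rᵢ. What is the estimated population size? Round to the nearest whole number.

Marked at large before each occasion: Mᵢ = Σⱼ<ᵢ (Cⱼ − Rⱼ) → M1=0, M2=209, M3=239, M4=356, M5=397
Σ MᵢCᵢ = 0·209 + 209·39 + 239·169 + 356·73 + 397·194 = 0 + 8151 + 40391 + 25988 + 77018 = 151548
Σ Rᵢ = 0 + 9 + 52 + 32 + 97 = 190
N̂ = 151548 / 190 ≈ 797.6 → 798

N ≈ 798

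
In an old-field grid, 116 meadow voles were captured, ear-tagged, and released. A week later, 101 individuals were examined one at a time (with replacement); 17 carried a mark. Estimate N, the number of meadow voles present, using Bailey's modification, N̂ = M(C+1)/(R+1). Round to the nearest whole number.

N ≈ 657

N̂ = 116·(101+1)/(17+1) = 116·102/18 = 11832/18 ≈ 657.3 → 657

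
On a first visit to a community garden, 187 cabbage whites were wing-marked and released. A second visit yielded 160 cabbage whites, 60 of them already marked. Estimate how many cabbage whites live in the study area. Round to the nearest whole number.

N = (187 × 160) / 60 = 29920 / 60 ≈ 498.7 → 499

N ≈ 499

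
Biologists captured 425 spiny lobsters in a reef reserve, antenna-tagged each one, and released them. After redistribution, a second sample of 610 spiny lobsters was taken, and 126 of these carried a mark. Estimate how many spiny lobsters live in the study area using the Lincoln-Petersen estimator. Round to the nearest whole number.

The marked fraction in the recapture sample should equal the marked fraction in the population: 126/610 = 425/N.
N = (425 × 610) / 126 = 259250 / 126 ≈ 2057.5 → 2058

N ≈ 2058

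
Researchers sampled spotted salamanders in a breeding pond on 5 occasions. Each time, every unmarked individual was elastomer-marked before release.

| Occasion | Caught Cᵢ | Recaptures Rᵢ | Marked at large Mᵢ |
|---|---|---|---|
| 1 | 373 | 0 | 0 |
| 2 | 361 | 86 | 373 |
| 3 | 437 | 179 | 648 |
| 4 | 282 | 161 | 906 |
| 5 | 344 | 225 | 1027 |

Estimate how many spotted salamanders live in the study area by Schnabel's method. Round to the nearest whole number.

Σ MᵢCᵢ = 0·373 + 373·361 + 648·437 + 906·282 + 1027·344 = 0 + 134653 + 283176 + 255492 + 353288 = 1026609
Σ Rᵢ = 0 + 86 + 179 + 161 + 225 = 651
N̂ = 1026609 / 651 ≈ 1577.0 → 1577

N ≈ 1577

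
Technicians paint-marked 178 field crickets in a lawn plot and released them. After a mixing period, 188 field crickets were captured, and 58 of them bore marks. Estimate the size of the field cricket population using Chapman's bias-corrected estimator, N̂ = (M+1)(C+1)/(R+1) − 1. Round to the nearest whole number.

N ≈ 572

N̂ = (178+1)(188+1)/(58+1) − 1 = 179·189/59 − 1
= 33831/59 − 1 ≈ 573.4 − 1 ≈ 572.4 → 572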